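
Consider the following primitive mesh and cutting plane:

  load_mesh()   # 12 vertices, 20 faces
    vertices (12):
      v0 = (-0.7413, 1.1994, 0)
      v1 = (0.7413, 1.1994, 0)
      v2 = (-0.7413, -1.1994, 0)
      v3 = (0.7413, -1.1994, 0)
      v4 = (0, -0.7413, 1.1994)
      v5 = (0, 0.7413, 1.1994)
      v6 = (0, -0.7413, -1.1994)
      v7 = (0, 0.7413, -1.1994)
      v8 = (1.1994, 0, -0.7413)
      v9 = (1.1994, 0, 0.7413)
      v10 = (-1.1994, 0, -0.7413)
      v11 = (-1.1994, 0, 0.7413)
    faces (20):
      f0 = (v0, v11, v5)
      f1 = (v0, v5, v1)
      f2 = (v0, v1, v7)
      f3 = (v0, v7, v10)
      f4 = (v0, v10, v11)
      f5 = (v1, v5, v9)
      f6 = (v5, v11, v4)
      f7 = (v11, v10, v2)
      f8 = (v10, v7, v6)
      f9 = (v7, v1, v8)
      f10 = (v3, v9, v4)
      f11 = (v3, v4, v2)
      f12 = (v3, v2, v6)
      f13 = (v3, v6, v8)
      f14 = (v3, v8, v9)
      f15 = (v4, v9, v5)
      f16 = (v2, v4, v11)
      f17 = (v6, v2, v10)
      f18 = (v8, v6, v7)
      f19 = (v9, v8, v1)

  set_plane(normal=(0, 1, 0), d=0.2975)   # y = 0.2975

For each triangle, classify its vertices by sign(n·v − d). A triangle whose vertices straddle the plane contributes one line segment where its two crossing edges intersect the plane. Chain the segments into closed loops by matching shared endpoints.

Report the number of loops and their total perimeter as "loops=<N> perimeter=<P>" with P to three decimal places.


loops=1 perimeter=7.384

Straddling triangles (10 of 20):
  (v0,v11,v5) [+-+] → (-1.08577, 0.2975, 0.557427)–(-0.718054, 0.2975, 0.925146)  len=0.5200
  (v0,v7,v10) [++-] → (-0.718054, 0.2975, -0.925146)–(-1.08577, 0.2975, -0.557427)  len=0.5200
  (v0,v10,v11) [+--] → (-1.08577, 0.2975, -0.557427)–(-1.08577, 0.2975, 0.557427)  len=1.1149
  (v1,v5,v9) [++-] → (0.718054, 0.2975, 0.925146)–(1.08577, 0.2975, 0.557427)  len=0.5200
  (v5,v11,v4) [+--] → (-0.718054, 0.2975, 0.925146)–(0, 0.2975, 1.1994)  len=0.7686
  (v10,v7,v6) [-+-] → (-0.718054, 0.2975, -0.925146)–(0, 0.2975, -1.1994)  len=0.7686
  (v7,v1,v8) [++-] → (1.08577, 0.2975, -0.557427)–(0.718054, 0.2975, -0.925146)  len=0.5200
  (v4,v9,v5) [--+] → (0.718054, 0.2975, 0.925146)–(0, 0.2975, 1.1994)  len=0.7686
  (v8,v6,v7) [--+] → (0, 0.2975, -1.1994)–(0.718054, 0.2975, -0.925146)  len=0.7686
  (v9,v8,v1) [--+] → (1.08577, 0.2975, -0.557427)–(1.08577, 0.2975, 0.557427)  len=1.1149

Chained into 1 loop(s):
  loop 1: 10 segments, perimeter = 7.3844
Total perimeter = 7.384


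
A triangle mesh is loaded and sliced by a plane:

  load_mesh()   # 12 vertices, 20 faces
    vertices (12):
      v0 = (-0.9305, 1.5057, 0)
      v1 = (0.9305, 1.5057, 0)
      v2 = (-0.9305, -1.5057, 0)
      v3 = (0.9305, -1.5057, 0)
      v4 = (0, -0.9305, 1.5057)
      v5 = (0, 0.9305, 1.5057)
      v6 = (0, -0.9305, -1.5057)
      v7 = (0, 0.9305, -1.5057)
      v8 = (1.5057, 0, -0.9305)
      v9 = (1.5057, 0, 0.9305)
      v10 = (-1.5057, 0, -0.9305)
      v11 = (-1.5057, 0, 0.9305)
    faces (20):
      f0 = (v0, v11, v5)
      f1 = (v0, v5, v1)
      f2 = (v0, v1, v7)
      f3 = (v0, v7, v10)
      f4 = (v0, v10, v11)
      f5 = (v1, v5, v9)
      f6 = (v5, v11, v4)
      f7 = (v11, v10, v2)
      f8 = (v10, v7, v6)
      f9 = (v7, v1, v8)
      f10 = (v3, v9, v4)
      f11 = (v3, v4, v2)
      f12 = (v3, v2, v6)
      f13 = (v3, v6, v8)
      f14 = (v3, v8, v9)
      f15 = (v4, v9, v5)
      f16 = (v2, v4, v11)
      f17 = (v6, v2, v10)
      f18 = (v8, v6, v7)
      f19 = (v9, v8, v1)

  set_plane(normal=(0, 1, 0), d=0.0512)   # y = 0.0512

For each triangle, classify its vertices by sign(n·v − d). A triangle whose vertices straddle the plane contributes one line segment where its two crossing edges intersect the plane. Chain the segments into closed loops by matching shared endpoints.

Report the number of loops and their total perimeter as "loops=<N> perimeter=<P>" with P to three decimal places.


Straddling triangles (10 of 20):
  (v0,v11,v5) [+-+] → (-1.48614, 0.0512, 0.898859)–(-1.42285, 0.0512, 0.96215)  len=0.0895
  (v0,v7,v10) [++-] → (-1.42285, 0.0512, -0.96215)–(-1.48614, 0.0512, -0.898859)  len=0.0895
  (v0,v10,v11) [+--] → (-1.48614, 0.0512, -0.898859)–(-1.48614, 0.0512, 0.898859)  len=1.7977
  (v1,v5,v9) [++-] → (1.42285, 0.0512, 0.96215)–(1.48614, 0.0512, 0.898859)  len=0.0895
  (v5,v11,v4) [+--] → (-1.42285, 0.0512, 0.96215)–(0, 0.0512, 1.5057)  len=1.5231
  (v10,v7,v6) [-+-] → (-1.42285, 0.0512, -0.96215)–(0, 0.0512, -1.5057)  len=1.5231
  (v7,v1,v8) [++-] → (1.48614, 0.0512, -0.898859)–(1.42285, 0.0512, -0.96215)  len=0.0895
  (v4,v9,v5) [--+] → (1.42285, 0.0512, 0.96215)–(0, 0.0512, 1.5057)  len=1.5231
  (v8,v6,v7) [--+] → (0, 0.0512, -1.5057)–(1.42285, 0.0512, -0.96215)  len=1.5231
  (v9,v8,v1) [--+] → (1.48614, 0.0512, -0.898859)–(1.48614, 0.0512, 0.898859)  len=1.7977

Chained into 1 loop(s):
  loop 1: 10 segments, perimeter = 10.0460
Total perimeter = 10.046

loops=1 perimeter=10.046


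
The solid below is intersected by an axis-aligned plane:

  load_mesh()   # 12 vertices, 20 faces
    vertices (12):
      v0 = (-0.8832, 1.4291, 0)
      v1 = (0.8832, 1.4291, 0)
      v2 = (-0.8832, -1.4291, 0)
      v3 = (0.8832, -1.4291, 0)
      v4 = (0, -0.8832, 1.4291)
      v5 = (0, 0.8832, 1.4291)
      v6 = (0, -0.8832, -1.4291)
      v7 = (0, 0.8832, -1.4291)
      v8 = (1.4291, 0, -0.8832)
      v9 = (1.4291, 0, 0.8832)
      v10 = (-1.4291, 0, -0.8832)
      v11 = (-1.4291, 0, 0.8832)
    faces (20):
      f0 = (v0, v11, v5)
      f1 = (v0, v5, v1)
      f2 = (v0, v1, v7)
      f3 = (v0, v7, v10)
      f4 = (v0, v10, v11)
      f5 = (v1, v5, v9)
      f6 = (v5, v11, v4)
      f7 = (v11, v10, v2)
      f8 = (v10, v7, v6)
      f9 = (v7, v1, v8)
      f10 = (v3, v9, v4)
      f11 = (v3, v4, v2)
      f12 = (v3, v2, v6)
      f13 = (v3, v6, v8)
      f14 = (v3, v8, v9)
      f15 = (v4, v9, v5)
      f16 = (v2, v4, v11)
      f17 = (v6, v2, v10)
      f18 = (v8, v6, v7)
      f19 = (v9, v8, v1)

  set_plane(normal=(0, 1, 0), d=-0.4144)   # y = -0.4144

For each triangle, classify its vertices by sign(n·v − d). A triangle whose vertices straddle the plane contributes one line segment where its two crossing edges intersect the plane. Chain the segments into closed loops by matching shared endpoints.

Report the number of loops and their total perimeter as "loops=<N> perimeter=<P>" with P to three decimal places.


loops=1 perimeter=8.654

Straddling triangles (10 of 20):
  (v5,v11,v4) [++-] → (-0.758562, -0.4144, 1.13934)–(0, -0.4144, 1.4291)  len=0.8120
  (v11,v10,v2) [++-] → (-1.2708, -0.4144, -0.627096)–(-1.2708, -0.4144, 0.627096)  len=1.2542
  (v10,v7,v6) [++-] → (0, -0.4144, -1.4291)–(-0.758562, -0.4144, -1.13934)  len=0.8120
  (v3,v9,v4) [-+-] → (1.2708, -0.4144, 0.627096)–(0.758562, -0.4144, 1.13934)  len=0.7244
  (v3,v6,v8) [--+] → (0.758562, -0.4144, -1.13934)–(1.2708, -0.4144, -0.627096)  len=0.7244
  (v3,v8,v9) [-++] → (1.2708, -0.4144, -0.627096)–(1.2708, -0.4144, 0.627096)  len=1.2542
  (v4,v9,v5) [-++] → (0.758562, -0.4144, 1.13934)–(0, -0.4144, 1.4291)  len=0.8120
  (v2,v4,v11) [--+] → (-0.758562, -0.4144, 1.13934)–(-1.2708, -0.4144, 0.627096)  len=0.7244
  (v6,v2,v10) [--+] → (-1.2708, -0.4144, -0.627096)–(-0.758562, -0.4144, -1.13934)  len=0.7244
  (v8,v6,v7) [+-+] → (0.758562, -0.4144, -1.13934)–(0, -0.4144, -1.4291)  len=0.8120

Chained into 1 loop(s):
  loop 1: 10 segments, perimeter = 8.6541
Total perimeter = 8.654


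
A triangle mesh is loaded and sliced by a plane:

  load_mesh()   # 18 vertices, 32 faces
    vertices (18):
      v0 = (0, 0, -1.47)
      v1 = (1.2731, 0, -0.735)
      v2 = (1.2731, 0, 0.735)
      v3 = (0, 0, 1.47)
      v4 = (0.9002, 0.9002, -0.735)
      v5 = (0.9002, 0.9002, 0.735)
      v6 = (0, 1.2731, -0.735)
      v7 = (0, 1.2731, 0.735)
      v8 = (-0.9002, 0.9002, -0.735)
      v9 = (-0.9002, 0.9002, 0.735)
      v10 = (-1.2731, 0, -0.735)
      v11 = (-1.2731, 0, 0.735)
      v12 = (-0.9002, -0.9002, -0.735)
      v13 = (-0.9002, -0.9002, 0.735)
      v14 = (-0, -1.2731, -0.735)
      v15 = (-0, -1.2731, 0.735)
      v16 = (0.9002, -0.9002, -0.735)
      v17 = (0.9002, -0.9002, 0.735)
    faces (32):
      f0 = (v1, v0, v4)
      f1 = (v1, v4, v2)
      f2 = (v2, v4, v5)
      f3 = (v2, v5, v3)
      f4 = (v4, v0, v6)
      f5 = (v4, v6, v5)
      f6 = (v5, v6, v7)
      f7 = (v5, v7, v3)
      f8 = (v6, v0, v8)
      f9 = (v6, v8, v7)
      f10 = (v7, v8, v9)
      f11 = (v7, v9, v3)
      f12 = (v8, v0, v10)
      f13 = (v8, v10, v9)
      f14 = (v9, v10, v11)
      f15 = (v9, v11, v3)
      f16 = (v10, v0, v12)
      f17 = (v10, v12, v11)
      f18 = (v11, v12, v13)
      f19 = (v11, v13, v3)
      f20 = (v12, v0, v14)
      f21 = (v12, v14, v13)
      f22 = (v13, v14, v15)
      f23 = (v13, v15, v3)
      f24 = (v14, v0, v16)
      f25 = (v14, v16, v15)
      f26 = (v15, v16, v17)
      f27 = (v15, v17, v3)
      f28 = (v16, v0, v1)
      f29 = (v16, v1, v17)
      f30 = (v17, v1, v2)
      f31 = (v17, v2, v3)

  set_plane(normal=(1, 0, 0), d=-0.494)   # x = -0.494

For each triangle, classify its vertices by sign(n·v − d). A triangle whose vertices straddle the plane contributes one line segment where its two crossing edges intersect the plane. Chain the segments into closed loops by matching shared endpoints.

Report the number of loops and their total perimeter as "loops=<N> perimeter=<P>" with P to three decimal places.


Straddling triangles (12 of 32):
  (v6,v0,v8) [++-] → (-0.494, 0.494, -1.06666)–(-0.494, 1.06846, -0.735)  len=0.6633
  (v6,v8,v7) [+-+] → (-0.494, 1.06846, -0.735)–(-0.494, 1.06846, -0.0716874)  len=0.6633
  (v7,v8,v9) [+--] → (-0.494, 1.06846, -0.0716874)–(-0.494, 1.06846, 0.735)  len=0.8067
  (v7,v9,v3) [+-+] → (-0.494, 1.06846, 0.735)–(-0.494, 0.494, 1.06666)  len=0.6633
  (v8,v0,v10) [-+-] → (-0.494, 0.494, -1.06666)–(-0.494, 0, -1.1848)  len=0.5079
  (v9,v11,v3) [--+] → (-0.494, 0, 1.1848)–(-0.494, 0.494, 1.06666)  len=0.5079
  (v10,v0,v12) [-+-] → (-0.494, 0, -1.1848)–(-0.494, -0.494, -1.06666)  len=0.5079
  (v11,v13,v3) [--+] → (-0.494, -0.494, 1.06666)–(-0.494, 0, 1.1848)  len=0.5079
  (v12,v0,v14) [-++] → (-0.494, -0.494, -1.06666)–(-0.494, -1.06846, -0.735)  len=0.6633
  (v12,v14,v13) [-+-] → (-0.494, -1.06846, -0.735)–(-0.494, -1.06846, 0.0716874)  len=0.8067
  (v13,v14,v15) [-++] → (-0.494, -1.06846, 0.0716874)–(-0.494, -1.06846, 0.735)  len=0.6633
  (v13,v15,v3) [-++] → (-0.494, -1.06846, 0.735)–(-0.494, -0.494, 1.06666)  len=0.6633

Chained into 1 loop(s):
  loop 1: 12 segments, perimeter = 7.6250
Total perimeter = 7.625

loops=1 perimeter=7.625


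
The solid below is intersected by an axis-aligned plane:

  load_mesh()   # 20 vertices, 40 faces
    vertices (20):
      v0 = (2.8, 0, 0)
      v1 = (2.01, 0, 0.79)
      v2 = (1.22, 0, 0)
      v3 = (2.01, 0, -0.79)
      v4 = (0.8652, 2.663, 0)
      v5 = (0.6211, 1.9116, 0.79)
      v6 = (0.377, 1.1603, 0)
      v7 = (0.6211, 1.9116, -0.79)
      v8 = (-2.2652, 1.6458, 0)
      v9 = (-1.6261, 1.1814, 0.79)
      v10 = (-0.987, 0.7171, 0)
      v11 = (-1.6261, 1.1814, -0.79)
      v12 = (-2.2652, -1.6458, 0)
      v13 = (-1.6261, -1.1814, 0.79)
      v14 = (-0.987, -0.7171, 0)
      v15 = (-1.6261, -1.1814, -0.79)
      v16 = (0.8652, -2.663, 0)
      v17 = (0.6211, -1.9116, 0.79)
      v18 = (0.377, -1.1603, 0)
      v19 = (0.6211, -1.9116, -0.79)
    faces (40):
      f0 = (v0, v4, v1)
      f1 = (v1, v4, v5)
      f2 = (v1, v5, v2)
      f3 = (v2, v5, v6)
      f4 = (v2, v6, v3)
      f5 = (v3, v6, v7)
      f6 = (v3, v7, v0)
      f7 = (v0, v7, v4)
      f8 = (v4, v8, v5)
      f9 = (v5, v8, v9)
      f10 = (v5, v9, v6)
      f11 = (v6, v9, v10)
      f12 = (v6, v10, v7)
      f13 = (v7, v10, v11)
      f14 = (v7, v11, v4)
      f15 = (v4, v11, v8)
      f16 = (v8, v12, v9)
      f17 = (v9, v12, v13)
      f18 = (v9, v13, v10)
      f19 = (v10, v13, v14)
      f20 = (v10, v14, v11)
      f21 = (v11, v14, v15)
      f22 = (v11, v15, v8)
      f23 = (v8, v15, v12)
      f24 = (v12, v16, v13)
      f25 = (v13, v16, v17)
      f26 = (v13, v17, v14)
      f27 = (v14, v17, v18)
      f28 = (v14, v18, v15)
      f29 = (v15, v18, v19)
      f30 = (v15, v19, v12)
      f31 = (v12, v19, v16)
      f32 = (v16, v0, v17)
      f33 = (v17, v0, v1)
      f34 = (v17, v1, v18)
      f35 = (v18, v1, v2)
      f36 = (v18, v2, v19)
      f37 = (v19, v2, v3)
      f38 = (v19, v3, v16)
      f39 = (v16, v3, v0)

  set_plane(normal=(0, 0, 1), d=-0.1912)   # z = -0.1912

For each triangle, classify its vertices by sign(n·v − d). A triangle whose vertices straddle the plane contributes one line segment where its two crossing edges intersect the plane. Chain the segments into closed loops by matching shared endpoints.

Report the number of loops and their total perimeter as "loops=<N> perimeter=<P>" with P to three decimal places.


Straddling triangles (20 of 40):
  (v2,v6,v3) [++-] → (0.772227, 0.879478, -0.1912)–(1.4112, 0, -0.1912)  len=1.0871
  (v3,v6,v7) [-+-] → (0.772227, 0.879478, -0.1912)–(0.436078, 1.34213, -0.1912)  len=0.5719
  (v3,v7,v0) [--+] → (2.27265, 0.462656, -0.1912)–(2.6088, 0, -0.1912)  len=0.5719
  (v0,v7,v4) [+-+] → (2.27265, 0.462656, -0.1912)–(0.806122, 2.48114, -0.1912)  len=2.4950
  (v6,v10,v7) [++-] → (-0.597799, 1.0062, -0.1912)–(0.436078, 1.34213, -0.1912)  len=1.0871
  (v7,v10,v11) [-+-] → (-0.597799, 1.0062, -0.1912)–(-1.14168, 0.829472, -0.1912)  len=0.5719
  (v7,v11,v4) [--+] → (0.262242, 2.30442, -0.1912)–(0.806122, 2.48114, -0.1912)  len=0.5719
  (v4,v11,v8) [+-+] → (0.262242, 2.30442, -0.1912)–(-2.11052, 1.5334, -0.1912)  len=2.4949
  (v10,v14,v11) [++-] → (-1.14168, -0.257615, -0.1912)–(-1.14168, 0.829472, -0.1912)  len=1.0871
  (v11,v14,v15) [-+-] → (-1.14168, -0.257615, -0.1912)–(-1.14168, -0.829472, -0.1912)  len=0.5719
  (v11,v15,v8) [--+] → (-2.11052, 0.961546, -0.1912)–(-2.11052, 1.5334, -0.1912)  len=0.5719
  (v8,v15,v12) [+-+] → (-2.11052, 0.961546, -0.1912)–(-2.11052, -1.5334, -0.1912)  len=2.4949
  (v14,v18,v15) [++-] → (-0.107801, -1.16541, -0.1912)–(-1.14168, -0.829472, -0.1912)  len=1.0871
  (v15,v18,v19) [-+-] → (-0.107801, -1.16541, -0.1912)–(0.436078, -1.34213, -0.1912)  len=0.5719
  (v15,v19,v12) [--+] → (-1.56664, -1.71013, -0.1912)–(-2.11052, -1.5334, -0.1912)  len=0.5719
  (v12,v19,v16) [+-+] → (-1.56664, -1.71013, -0.1912)–(0.806122, -2.48114, -0.1912)  len=2.4949
  (v18,v2,v19) [++-] → (1.07505, -0.462656, -0.1912)–(0.436078, -1.34213, -0.1912)  len=1.0871
  (v19,v2,v3) [-+-] → (1.07505, -0.462656, -0.1912)–(1.4112, 0, -0.1912)  len=0.5719
  (v19,v3,v16) [--+] → (1.14227, -2.01849, -0.1912)–(0.806122, -2.48114, -0.1912)  len=0.5719
  (v16,v3,v0) [+-+] → (1.14227, -2.01849, -0.1912)–(2.6088, 0, -0.1912)  len=2.4950

Chained into 2 loop(s):
  loop 1: 10 segments, perimeter = 8.2948
  loop 2: 10 segments, perimeter = 15.3341
Total perimeter = 23.629

loops=2 perimeter=23.629


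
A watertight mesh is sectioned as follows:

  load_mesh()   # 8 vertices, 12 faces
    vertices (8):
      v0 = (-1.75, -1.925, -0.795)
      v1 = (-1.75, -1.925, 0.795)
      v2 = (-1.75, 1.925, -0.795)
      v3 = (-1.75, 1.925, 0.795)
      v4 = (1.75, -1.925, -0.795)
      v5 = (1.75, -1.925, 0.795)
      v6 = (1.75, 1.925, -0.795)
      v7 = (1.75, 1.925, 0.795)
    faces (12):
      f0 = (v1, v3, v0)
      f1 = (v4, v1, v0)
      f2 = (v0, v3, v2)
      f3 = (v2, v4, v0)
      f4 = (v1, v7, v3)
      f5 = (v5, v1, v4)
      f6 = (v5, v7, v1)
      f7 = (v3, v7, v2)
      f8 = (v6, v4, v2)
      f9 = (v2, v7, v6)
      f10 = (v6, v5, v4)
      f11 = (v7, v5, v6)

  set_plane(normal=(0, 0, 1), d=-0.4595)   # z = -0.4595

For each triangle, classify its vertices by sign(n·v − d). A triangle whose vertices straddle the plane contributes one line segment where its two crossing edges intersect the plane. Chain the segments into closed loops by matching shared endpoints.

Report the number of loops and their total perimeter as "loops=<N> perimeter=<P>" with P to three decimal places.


Straddling triangles (8 of 12):
  (v1,v3,v0) [++-] → (-1.75, -1.11263, -0.4595)–(-1.75, -1.925, -0.4595)  len=0.8124
  (v4,v1,v0) [-+-] → (1.01148, -1.925, -0.4595)–(-1.75, -1.925, -0.4595)  len=2.7615
  (v0,v3,v2) [-+-] → (-1.75, -1.11263, -0.4595)–(-1.75, 1.925, -0.4595)  len=3.0376
  (v5,v1,v4) [++-] → (1.01148, -1.925, -0.4595)–(1.75, -1.925, -0.4595)  len=0.7385
  (v3,v7,v2) [++-] → (-1.01148, 1.925, -0.4595)–(-1.75, 1.925, -0.4595)  len=0.7385
  (v2,v7,v6) [-+-] → (-1.01148, 1.925, -0.4595)–(1.75, 1.925, -0.4595)  len=2.7615
  (v6,v5,v4) [-+-] → (1.75, 1.11263, -0.4595)–(1.75, -1.925, -0.4595)  len=3.0376
  (v7,v5,v6) [++-] → (1.75, 1.11263, -0.4595)–(1.75, 1.925, -0.4595)  len=0.8124

Chained into 1 loop(s):
  loop 1: 8 segments, perimeter = 14.7000
Total perimeter = 14.700

loops=1 perimeter=14.700


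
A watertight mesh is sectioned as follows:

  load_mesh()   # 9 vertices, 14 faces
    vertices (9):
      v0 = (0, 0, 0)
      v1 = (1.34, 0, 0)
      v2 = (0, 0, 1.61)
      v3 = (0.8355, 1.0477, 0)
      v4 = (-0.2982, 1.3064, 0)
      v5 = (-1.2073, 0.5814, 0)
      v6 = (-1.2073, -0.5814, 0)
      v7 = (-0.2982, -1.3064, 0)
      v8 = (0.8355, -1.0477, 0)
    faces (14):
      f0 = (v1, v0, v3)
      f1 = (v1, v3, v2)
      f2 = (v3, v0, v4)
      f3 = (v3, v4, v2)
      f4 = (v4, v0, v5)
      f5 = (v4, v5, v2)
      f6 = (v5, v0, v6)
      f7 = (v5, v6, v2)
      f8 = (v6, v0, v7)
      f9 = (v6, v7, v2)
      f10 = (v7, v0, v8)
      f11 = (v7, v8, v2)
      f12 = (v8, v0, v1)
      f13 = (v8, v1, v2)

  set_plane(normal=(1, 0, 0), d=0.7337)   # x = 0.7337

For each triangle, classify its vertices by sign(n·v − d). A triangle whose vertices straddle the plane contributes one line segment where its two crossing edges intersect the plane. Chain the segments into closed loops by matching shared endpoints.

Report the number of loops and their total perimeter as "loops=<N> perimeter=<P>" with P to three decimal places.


Straddling triangles (8 of 14):
  (v1,v0,v3) [+-+] → (0.7337, 0, 0)–(0.7337, 0.920045, 0)  len=0.9200
  (v1,v3,v2) [++-] → (0.7337, 0.920045, 0.196168)–(0.7337, 0, 0.728465)  len=1.0629
  (v3,v0,v4) [+--] → (0.7337, 0.920045, 0)–(0.7337, 1.07093, 0)  len=0.1509
  (v3,v4,v2) [+--] → (0.7337, 1.07093, 0)–(0.7337, 0.920045, 0.196168)  len=0.2475
  (v7,v0,v8) [--+] → (0.7337, -0.920045, 0)–(0.7337, -1.07093, 0)  len=0.1509
  (v7,v8,v2) [-+-] → (0.7337, -1.07093, 0)–(0.7337, -0.920045, 0.196168)  len=0.2475
  (v8,v0,v1) [+-+] → (0.7337, -0.920045, 0)–(0.7337, 0, 0)  len=0.9200
  (v8,v1,v2) [++-] → (0.7337, 0, 0.728465)–(0.7337, -0.920045, 0.196168)  len=1.0629

Chained into 1 loop(s):
  loop 1: 8 segments, perimeter = 4.7627
Total perimeter = 4.763

loops=1 perimeter=4.763


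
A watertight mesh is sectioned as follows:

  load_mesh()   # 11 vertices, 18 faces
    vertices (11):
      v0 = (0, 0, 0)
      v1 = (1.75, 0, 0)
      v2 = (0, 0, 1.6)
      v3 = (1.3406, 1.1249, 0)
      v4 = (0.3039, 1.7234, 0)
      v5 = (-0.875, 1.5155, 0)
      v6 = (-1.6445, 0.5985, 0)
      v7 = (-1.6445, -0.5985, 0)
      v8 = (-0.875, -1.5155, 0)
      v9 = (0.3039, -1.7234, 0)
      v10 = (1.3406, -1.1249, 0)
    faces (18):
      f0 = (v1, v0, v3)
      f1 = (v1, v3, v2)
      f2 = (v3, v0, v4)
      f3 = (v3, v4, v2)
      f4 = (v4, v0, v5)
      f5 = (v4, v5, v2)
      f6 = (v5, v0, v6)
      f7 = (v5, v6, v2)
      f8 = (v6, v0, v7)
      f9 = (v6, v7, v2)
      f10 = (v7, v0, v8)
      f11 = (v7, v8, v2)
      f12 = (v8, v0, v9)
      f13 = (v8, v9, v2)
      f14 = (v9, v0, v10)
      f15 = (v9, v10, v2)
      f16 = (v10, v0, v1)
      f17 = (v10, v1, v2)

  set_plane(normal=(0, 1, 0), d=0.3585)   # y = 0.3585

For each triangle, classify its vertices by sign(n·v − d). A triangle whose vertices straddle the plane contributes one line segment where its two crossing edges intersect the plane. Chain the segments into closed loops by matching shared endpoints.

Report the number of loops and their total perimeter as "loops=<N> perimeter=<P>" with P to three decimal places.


loops=1 perimeter=7.449

Straddling triangles (10 of 18):
  (v1,v0,v3) [--+] → (0.427243, 0.3585, 0)–(1.61953, 0.3585, 0)  len=1.1923
  (v1,v3,v2) [-+-] → (1.61953, 0.3585, 0)–(0.427243, 0.3585, 1.09009)  len=1.6155
  (v3,v0,v4) [+-+] → (0.427243, 0.3585, 0)–(0.063217, 0.3585, 0)  len=0.3640
  (v3,v4,v2) [++-] → (0.063217, 0.3585, 1.26717)–(0.427243, 0.3585, 1.09009)  len=0.4048
  (v4,v0,v5) [+-+] → (0.063217, 0.3585, 0)–(-0.206986, 0.3585, 0)  len=0.2702
  (v4,v5,v2) [++-] → (-0.206986, 0.3585, 1.22151)–(0.063217, 0.3585, 1.26717)  len=0.2740
  (v5,v0,v6) [+-+] → (-0.206986, 0.3585, 0)–(-0.985051, 0.3585, 0)  len=0.7781
  (v5,v6,v2) [++-] → (-0.985051, 0.3585, 0.641604)–(-0.206986, 0.3585, 1.22151)  len=0.9704
  (v6,v0,v7) [+--] → (-0.985051, 0.3585, 0)–(-1.6445, 0.3585, 0)  len=0.6594
  (v6,v7,v2) [+--] → (-1.6445, 0.3585, 0)–(-0.985051, 0.3585, 0.641604)  len=0.9201

Chained into 1 loop(s):
  loop 1: 10 segments, perimeter = 7.4488
Total perimeter = 7.449


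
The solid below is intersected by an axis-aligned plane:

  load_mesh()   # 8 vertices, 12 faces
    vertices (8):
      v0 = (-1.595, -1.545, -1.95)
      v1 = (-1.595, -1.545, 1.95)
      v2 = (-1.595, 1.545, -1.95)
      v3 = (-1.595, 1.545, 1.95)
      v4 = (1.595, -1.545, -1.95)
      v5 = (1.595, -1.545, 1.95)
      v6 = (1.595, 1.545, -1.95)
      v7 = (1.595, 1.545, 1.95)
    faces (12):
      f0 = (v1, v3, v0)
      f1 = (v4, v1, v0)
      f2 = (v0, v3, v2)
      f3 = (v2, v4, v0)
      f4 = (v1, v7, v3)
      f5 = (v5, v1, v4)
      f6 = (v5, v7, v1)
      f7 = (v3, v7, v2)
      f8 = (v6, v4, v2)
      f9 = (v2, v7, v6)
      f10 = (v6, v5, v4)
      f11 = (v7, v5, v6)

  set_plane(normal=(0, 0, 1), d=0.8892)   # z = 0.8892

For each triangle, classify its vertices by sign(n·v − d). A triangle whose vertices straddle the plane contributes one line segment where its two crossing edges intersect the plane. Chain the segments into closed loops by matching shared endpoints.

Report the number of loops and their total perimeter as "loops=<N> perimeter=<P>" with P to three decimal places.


loops=1 perimeter=12.560

Straddling triangles (8 of 12):
  (v1,v3,v0) [++-] → (-1.595, 0.70452, 0.8892)–(-1.595, -1.545, 0.8892)  len=2.2495
  (v4,v1,v0) [-+-] → (-0.72732, -1.545, 0.8892)–(-1.595, -1.545, 0.8892)  len=0.8677
  (v0,v3,v2) [-+-] → (-1.595, 0.70452, 0.8892)–(-1.595, 1.545, 0.8892)  len=0.8405
  (v5,v1,v4) [++-] → (-0.72732, -1.545, 0.8892)–(1.595, -1.545, 0.8892)  len=2.3223
  (v3,v7,v2) [++-] → (0.72732, 1.545, 0.8892)–(-1.595, 1.545, 0.8892)  len=2.3223
  (v2,v7,v6) [-+-] → (0.72732, 1.545, 0.8892)–(1.595, 1.545, 0.8892)  len=0.8677
  (v6,v5,v4) [-+-] → (1.595, -0.70452, 0.8892)–(1.595, -1.545, 0.8892)  len=0.8405
  (v7,v5,v6) [++-] → (1.595, -0.70452, 0.8892)–(1.595, 1.545, 0.8892)  len=2.2495

Chained into 1 loop(s):
  loop 1: 8 segments, perimeter = 12.5600
Total perimeter = 12.560


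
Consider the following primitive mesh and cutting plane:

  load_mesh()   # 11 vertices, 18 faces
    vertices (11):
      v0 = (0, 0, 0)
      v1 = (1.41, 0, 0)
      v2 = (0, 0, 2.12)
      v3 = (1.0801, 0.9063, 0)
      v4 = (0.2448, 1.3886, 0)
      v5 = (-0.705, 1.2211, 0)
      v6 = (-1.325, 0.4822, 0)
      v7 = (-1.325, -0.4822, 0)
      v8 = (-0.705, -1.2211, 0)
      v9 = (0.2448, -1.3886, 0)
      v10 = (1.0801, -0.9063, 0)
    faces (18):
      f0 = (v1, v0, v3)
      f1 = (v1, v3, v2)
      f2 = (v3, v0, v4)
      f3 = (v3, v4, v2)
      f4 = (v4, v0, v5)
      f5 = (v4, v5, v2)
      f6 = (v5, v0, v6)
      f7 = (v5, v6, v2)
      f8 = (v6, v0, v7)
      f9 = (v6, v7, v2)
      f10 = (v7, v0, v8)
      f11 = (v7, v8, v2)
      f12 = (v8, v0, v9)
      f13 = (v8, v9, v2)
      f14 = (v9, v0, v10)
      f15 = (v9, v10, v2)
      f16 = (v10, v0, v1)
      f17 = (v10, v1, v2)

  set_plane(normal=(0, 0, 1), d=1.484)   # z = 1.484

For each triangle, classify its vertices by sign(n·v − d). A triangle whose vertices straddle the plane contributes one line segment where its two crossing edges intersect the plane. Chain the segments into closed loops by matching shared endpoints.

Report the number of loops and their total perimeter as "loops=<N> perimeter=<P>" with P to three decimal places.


Straddling triangles (9 of 18):
  (v1,v3,v2) [--+] → (0.32403, 0.27189, 1.484)–(0.423, 0, 1.484)  len=0.2893
  (v3,v4,v2) [--+] → (0.07344, 0.41658, 1.484)–(0.32403, 0.27189, 1.484)  len=0.2894
  (v4,v5,v2) [--+] → (-0.2115, 0.36633, 1.484)–(0.07344, 0.41658, 1.484)  len=0.2893
  (v5,v6,v2) [--+] → (-0.3975, 0.14466, 1.484)–(-0.2115, 0.36633, 1.484)  len=0.2894
  (v6,v7,v2) [--+] → (-0.3975, -0.14466, 1.484)–(-0.3975, 0.14466, 1.484)  len=0.2893
  (v7,v8,v2) [--+] → (-0.2115, -0.36633, 1.484)–(-0.3975, -0.14466, 1.484)  len=0.2894
  (v8,v9,v2) [--+] → (0.07344, -0.41658, 1.484)–(-0.2115, -0.36633, 1.484)  len=0.2893
  (v9,v10,v2) [--+] → (0.32403, -0.27189, 1.484)–(0.07344, -0.41658, 1.484)  len=0.2894
  (v10,v1,v2) [--+] → (0.423, 0, 1.484)–(0.32403, -0.27189, 1.484)  len=0.2893

Chained into 1 loop(s):
  loop 1: 9 segments, perimeter = 2.6041
Total perimeter = 2.604

loops=1 perimeter=2.604


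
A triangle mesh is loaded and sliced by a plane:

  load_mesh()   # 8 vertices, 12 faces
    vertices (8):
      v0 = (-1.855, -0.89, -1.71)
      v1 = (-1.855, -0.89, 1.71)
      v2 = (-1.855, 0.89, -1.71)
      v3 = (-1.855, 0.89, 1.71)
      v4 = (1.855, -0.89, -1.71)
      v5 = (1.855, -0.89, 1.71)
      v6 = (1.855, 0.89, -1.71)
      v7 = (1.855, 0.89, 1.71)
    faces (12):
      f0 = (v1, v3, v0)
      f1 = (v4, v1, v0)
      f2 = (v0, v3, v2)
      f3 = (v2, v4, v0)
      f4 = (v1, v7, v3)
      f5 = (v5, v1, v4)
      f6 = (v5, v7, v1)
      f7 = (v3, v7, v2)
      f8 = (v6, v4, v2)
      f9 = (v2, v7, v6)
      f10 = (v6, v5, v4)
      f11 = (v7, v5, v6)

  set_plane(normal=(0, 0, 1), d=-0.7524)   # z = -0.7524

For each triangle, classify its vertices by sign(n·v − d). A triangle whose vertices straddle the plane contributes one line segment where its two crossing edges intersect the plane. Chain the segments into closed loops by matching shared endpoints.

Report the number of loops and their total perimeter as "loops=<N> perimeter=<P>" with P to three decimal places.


Straddling triangles (8 of 12):
  (v1,v3,v0) [++-] → (-1.855, -0.3916, -0.7524)–(-1.855, -0.89, -0.7524)  len=0.4984
  (v4,v1,v0) [-+-] → (0.8162, -0.89, -0.7524)–(-1.855, -0.89, -0.7524)  len=2.6712
  (v0,v3,v2) [-+-] → (-1.855, -0.3916, -0.7524)–(-1.855, 0.89, -0.7524)  len=1.2816
  (v5,v1,v4) [++-] → (0.8162, -0.89, -0.7524)–(1.855, -0.89, -0.7524)  len=1.0388
  (v3,v7,v2) [++-] → (-0.8162, 0.89, -0.7524)–(-1.855, 0.89, -0.7524)  len=1.0388
  (v2,v7,v6) [-+-] → (-0.8162, 0.89, -0.7524)–(1.855, 0.89, -0.7524)  len=2.6712
  (v6,v5,v4) [-+-] → (1.855, 0.3916, -0.7524)–(1.855, -0.89, -0.7524)  len=1.2816
  (v7,v5,v6) [++-] → (1.855, 0.3916, -0.7524)–(1.855, 0.89, -0.7524)  len=0.4984

Chained into 1 loop(s):
  loop 1: 8 segments, perimeter = 10.9800
Total perimeter = 10.980

loops=1 perimeter=10.980


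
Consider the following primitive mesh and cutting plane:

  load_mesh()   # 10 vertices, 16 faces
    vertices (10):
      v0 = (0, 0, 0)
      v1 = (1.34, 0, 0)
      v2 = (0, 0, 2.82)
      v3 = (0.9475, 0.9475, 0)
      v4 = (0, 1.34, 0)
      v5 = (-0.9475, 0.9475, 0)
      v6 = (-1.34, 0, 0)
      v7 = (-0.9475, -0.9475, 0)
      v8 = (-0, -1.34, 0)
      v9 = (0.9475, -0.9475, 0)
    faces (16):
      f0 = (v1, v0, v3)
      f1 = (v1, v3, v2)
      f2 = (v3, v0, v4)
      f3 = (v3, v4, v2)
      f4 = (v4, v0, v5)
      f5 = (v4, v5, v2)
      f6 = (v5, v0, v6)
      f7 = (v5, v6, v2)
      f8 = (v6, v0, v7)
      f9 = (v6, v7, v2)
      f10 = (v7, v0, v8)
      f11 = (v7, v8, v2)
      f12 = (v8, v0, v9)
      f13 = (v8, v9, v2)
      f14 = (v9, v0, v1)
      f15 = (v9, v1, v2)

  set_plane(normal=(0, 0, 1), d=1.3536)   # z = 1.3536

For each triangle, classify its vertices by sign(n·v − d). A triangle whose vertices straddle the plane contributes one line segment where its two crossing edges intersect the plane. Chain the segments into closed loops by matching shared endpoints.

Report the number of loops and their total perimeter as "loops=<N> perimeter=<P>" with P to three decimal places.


Straddling triangles (8 of 16):
  (v1,v3,v2) [--+] → (0.4927, 0.4927, 1.3536)–(0.6968, 0, 1.3536)  len=0.5333
  (v3,v4,v2) [--+] → (0, 0.6968, 1.3536)–(0.4927, 0.4927, 1.3536)  len=0.5333
  (v4,v5,v2) [--+] → (-0.4927, 0.4927, 1.3536)–(0, 0.6968, 1.3536)  len=0.5333
  (v5,v6,v2) [--+] → (-0.6968, 0, 1.3536)–(-0.4927, 0.4927, 1.3536)  len=0.5333
  (v6,v7,v2) [--+] → (-0.4927, -0.4927, 1.3536)–(-0.6968, 0, 1.3536)  len=0.5333
  (v7,v8,v2) [--+] → (0, -0.6968, 1.3536)–(-0.4927, -0.4927, 1.3536)  len=0.5333
  (v8,v9,v2) [--+] → (0.4927, -0.4927, 1.3536)–(0, -0.6968, 1.3536)  len=0.5333
  (v9,v1,v2) [--+] → (0.6968, 0, 1.3536)–(0.4927, -0.4927, 1.3536)  len=0.5333

Chained into 1 loop(s):
  loop 1: 8 segments, perimeter = 4.2664
Total perimeter = 4.266

loops=1 perimeter=4.266


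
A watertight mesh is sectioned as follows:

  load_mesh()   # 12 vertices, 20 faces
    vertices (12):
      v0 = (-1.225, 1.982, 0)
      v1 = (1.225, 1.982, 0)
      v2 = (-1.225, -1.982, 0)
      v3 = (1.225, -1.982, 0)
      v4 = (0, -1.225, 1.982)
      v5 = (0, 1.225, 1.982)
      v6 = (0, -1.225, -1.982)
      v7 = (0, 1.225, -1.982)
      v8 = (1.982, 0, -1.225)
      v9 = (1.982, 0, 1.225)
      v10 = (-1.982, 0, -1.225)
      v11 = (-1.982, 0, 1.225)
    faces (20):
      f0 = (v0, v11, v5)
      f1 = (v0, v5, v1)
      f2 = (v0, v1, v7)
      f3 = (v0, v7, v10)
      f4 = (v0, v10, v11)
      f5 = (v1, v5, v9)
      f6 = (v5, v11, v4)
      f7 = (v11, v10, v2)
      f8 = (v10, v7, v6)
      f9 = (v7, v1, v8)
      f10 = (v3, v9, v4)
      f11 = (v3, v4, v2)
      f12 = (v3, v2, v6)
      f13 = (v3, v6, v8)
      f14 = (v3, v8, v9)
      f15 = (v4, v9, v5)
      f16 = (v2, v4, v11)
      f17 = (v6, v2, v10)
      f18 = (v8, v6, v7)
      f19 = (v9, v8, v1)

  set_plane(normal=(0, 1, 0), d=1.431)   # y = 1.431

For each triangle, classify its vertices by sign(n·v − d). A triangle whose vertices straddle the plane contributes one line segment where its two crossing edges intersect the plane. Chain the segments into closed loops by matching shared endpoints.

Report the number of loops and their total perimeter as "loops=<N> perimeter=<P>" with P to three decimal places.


Straddling triangles (8 of 20):
  (v0,v11,v5) [+--] → (-1.43545, 1.431, 0.340552)–(-0.333355, 1.431, 1.44264)  len=1.5586
  (v0,v5,v1) [+-+] → (-0.333355, 1.431, 1.44264)–(0.333355, 1.431, 1.44264)  len=0.6667
  (v0,v1,v7) [++-] → (0.333355, 1.431, -1.44264)–(-0.333355, 1.431, -1.44264)  len=0.6667
  (v0,v7,v10) [+--] → (-0.333355, 1.431, -1.44264)–(-1.43545, 1.431, -0.340552)  len=1.5586
  (v0,v10,v11) [+--] → (-1.43545, 1.431, -0.340552)–(-1.43545, 1.431, 0.340552)  len=0.6811
  (v1,v5,v9) [+--] → (0.333355, 1.431, 1.44264)–(1.43545, 1.431, 0.340552)  len=1.5586
  (v7,v1,v8) [-+-] → (0.333355, 1.431, -1.44264)–(1.43545, 1.431, -0.340552)  len=1.5586
  (v9,v8,v1) [--+] → (1.43545, 1.431, -0.340552)–(1.43545, 1.431, 0.340552)  len=0.6811

Chained into 1 loop(s):
  loop 1: 8 segments, perimeter = 8.9300
Total perimeter = 8.930

loops=1 perimeter=8.930


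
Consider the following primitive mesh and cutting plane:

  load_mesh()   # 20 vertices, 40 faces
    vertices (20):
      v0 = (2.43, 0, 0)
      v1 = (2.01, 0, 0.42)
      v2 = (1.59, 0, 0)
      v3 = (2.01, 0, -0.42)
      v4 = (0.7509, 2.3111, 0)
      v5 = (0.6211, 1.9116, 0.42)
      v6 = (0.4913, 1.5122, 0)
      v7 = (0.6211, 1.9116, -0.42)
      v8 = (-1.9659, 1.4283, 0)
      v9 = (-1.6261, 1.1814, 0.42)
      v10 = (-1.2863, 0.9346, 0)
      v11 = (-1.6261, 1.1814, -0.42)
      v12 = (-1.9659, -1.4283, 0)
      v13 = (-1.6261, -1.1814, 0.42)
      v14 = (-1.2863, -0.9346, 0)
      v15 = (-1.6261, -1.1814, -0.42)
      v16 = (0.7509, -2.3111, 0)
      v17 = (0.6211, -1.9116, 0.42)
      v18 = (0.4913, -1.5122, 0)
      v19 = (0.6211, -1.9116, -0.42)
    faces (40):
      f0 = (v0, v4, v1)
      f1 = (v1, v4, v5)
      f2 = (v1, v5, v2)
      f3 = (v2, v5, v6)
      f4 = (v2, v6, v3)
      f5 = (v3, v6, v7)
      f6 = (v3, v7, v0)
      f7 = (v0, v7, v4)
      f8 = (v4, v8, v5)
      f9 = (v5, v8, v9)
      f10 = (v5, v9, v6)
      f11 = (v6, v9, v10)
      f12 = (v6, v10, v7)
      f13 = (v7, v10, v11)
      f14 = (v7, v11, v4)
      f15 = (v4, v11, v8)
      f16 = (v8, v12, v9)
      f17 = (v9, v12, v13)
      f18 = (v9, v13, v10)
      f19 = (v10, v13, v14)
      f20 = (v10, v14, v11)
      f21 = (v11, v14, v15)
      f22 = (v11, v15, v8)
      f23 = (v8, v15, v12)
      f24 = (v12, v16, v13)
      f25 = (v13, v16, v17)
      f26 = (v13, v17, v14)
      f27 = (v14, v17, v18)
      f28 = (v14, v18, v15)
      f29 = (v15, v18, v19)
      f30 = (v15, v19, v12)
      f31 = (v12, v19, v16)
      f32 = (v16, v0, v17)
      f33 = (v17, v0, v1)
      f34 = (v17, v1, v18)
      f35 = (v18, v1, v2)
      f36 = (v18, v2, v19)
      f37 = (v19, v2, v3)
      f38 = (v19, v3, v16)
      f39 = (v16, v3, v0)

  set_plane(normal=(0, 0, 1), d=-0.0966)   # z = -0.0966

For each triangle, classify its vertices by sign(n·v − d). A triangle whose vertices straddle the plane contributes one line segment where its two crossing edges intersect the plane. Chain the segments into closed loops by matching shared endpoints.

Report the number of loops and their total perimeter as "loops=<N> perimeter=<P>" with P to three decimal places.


loops=2 perimeter=23.629

Straddling triangles (20 of 40):
  (v2,v6,v3) [++-] → (0.840601, 1.16439, -0.0966)–(1.6866, 0, -0.0966)  len=1.4393
  (v3,v6,v7) [-+-] → (0.840601, 1.16439, -0.0966)–(0.521154, 1.60406, -0.0966)  len=0.5435
  (v3,v7,v0) [--+] → (2.01395, 0.439668, -0.0966)–(2.3334, 0, -0.0966)  len=0.5435
  (v0,v7,v4) [+-+] → (2.01395, 0.439668, -0.0966)–(0.721046, 2.21922, -0.0966)  len=2.1996
  (v6,v10,v7) [++-] → (-0.847598, 1.15931, -0.0966)–(0.521154, 1.60406, -0.0966)  len=1.4392
  (v7,v10,v11) [-+-] → (-0.847598, 1.15931, -0.0966)–(-1.36445, 0.991364, -0.0966)  len=0.5435
  (v7,v11,v4) [--+] → (0.20419, 2.05127, -0.0966)–(0.721046, 2.21922, -0.0966)  len=0.5435
  (v4,v11,v8) [+-+] → (0.20419, 2.05127, -0.0966)–(-1.88775, 1.37151, -0.0966)  len=2.1996
  (v10,v14,v11) [++-] → (-1.36445, -0.44792, -0.0966)–(-1.36445, 0.991364, -0.0966)  len=1.4393
  (v11,v14,v15) [-+-] → (-1.36445, -0.44792, -0.0966)–(-1.36445, -0.991364, -0.0966)  len=0.5434
  (v11,v15,v8) [--+] → (-1.88775, 0.828069, -0.0966)–(-1.88775, 1.37151, -0.0966)  len=0.5434
  (v8,v15,v12) [+-+] → (-1.88775, 0.828069, -0.0966)–(-1.88775, -1.37151, -0.0966)  len=2.1996
  (v14,v18,v15) [++-] → (0.004298, -1.43612, -0.0966)–(-1.36445, -0.991364, -0.0966)  len=1.4392
  (v15,v18,v19) [-+-] → (0.004298, -1.43612, -0.0966)–(0.521154, -1.60406, -0.0966)  len=0.5435
  (v15,v19,v12) [--+] → (-1.37089, -1.53946, -0.0966)–(-1.88775, -1.37151, -0.0966)  len=0.5435
  (v12,v19,v16) [+-+] → (-1.37089, -1.53946, -0.0966)–(0.721046, -2.21922, -0.0966)  len=2.1996
  (v18,v2,v19) [++-] → (1.36715, -0.439668, -0.0966)–(0.521154, -1.60406, -0.0966)  len=1.4393
  (v19,v2,v3) [-+-] → (1.36715, -0.439668, -0.0966)–(1.6866, 0, -0.0966)  len=0.5435
  (v19,v3,v16) [--+] → (1.04049, -1.77955, -0.0966)–(0.721046, -2.21922, -0.0966)  len=0.5435
  (v16,v3,v0) [+-+] → (1.04049, -1.77955, -0.0966)–(2.3334, 0, -0.0966)  len=2.1996

Chained into 2 loop(s):
  loop 1: 10 segments, perimeter = 9.9135
  loop 2: 10 segments, perimeter = 13.7154
Total perimeter = 23.629


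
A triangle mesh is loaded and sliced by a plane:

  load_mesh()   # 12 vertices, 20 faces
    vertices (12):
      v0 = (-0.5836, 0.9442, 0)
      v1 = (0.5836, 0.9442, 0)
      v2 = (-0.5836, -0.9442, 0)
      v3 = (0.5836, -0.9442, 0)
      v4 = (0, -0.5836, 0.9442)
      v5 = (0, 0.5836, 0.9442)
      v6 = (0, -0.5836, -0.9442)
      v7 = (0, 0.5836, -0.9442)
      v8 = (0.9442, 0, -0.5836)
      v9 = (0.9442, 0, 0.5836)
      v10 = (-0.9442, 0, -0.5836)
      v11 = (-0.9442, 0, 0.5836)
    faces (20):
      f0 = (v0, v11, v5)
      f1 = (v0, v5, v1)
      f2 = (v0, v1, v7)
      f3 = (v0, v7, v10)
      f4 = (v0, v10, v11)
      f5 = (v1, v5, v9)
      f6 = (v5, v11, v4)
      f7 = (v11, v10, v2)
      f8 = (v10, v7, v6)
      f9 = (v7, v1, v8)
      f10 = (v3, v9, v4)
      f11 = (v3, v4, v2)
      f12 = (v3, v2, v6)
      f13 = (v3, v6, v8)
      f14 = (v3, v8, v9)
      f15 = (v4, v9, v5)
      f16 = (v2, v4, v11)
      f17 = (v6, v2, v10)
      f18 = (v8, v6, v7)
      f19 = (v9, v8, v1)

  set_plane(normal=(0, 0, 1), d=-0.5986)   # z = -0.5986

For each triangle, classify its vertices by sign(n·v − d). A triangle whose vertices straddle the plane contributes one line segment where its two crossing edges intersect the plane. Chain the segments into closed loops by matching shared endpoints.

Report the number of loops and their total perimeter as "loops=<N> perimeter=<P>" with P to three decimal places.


loops=1 perimeter=4.862

Straddling triangles (8 of 20):
  (v0,v1,v7) [++-] → (0.213612, 0.715588, -0.5986)–(-0.213612, 0.715588, -0.5986)  len=0.4272
  (v0,v7,v10) [+-+] → (-0.213612, 0.715588, -0.5986)–(-0.904924, 0.0242762, -0.5986)  len=0.9777
  (v10,v7,v6) [+--] → (-0.904924, 0.0242762, -0.5986)–(-0.904924, -0.0242762, -0.5986)  len=0.0486
  (v7,v1,v8) [-++] → (0.213612, 0.715588, -0.5986)–(0.904924, 0.0242762, -0.5986)  len=0.9777
  (v3,v2,v6) [++-] → (-0.213612, -0.715588, -0.5986)–(0.213612, -0.715588, -0.5986)  len=0.4272
  (v3,v6,v8) [+-+] → (0.213612, -0.715588, -0.5986)–(0.904924, -0.0242762, -0.5986)  len=0.9777
  (v6,v2,v10) [-++] → (-0.213612, -0.715588, -0.5986)–(-0.904924, -0.0242762, -0.5986)  len=0.9777
  (v8,v6,v7) [+--] → (0.904924, -0.0242762, -0.5986)–(0.904924, 0.0242762, -0.5986)  len=0.0486

Chained into 1 loop(s):
  loop 1: 8 segments, perimeter = 4.8622
Total perimeter = 4.862


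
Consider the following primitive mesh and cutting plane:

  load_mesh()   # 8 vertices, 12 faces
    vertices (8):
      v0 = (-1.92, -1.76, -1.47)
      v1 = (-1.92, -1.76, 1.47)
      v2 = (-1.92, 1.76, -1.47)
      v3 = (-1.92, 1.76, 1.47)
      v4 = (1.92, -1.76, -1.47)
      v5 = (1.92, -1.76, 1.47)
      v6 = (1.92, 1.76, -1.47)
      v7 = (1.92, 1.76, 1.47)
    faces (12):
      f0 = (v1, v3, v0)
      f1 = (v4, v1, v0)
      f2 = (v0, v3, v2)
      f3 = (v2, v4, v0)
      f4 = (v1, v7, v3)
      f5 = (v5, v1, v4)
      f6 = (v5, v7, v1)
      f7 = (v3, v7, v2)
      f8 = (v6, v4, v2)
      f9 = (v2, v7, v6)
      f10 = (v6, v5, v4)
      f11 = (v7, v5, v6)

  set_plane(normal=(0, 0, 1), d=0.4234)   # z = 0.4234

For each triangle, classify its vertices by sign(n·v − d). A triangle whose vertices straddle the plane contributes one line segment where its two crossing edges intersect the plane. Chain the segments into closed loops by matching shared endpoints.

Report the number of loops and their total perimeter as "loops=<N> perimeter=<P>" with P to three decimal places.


loops=1 perimeter=14.720

Straddling triangles (8 of 12):
  (v1,v3,v0) [++-] → (-1.92, 0.506928, 0.4234)–(-1.92, -1.76, 0.4234)  len=2.2669
  (v4,v1,v0) [-+-] → (-0.553012, -1.76, 0.4234)–(-1.92, -1.76, 0.4234)  len=1.3670
  (v0,v3,v2) [-+-] → (-1.92, 0.506928, 0.4234)–(-1.92, 1.76, 0.4234)  len=1.2531
  (v5,v1,v4) [++-] → (-0.553012, -1.76, 0.4234)–(1.92, -1.76, 0.4234)  len=2.4730
  (v3,v7,v2) [++-] → (0.553012, 1.76, 0.4234)–(-1.92, 1.76, 0.4234)  len=2.4730
  (v2,v7,v6) [-+-] → (0.553012, 1.76, 0.4234)–(1.92, 1.76, 0.4234)  len=1.3670
  (v6,v5,v4) [-+-] → (1.92, -0.506928, 0.4234)–(1.92, -1.76, 0.4234)  len=1.2531
  (v7,v5,v6) [++-] → (1.92, -0.506928, 0.4234)–(1.92, 1.76, 0.4234)  len=2.2669

Chained into 1 loop(s):
  loop 1: 8 segments, perimeter = 14.7200
Total perimeter = 14.720


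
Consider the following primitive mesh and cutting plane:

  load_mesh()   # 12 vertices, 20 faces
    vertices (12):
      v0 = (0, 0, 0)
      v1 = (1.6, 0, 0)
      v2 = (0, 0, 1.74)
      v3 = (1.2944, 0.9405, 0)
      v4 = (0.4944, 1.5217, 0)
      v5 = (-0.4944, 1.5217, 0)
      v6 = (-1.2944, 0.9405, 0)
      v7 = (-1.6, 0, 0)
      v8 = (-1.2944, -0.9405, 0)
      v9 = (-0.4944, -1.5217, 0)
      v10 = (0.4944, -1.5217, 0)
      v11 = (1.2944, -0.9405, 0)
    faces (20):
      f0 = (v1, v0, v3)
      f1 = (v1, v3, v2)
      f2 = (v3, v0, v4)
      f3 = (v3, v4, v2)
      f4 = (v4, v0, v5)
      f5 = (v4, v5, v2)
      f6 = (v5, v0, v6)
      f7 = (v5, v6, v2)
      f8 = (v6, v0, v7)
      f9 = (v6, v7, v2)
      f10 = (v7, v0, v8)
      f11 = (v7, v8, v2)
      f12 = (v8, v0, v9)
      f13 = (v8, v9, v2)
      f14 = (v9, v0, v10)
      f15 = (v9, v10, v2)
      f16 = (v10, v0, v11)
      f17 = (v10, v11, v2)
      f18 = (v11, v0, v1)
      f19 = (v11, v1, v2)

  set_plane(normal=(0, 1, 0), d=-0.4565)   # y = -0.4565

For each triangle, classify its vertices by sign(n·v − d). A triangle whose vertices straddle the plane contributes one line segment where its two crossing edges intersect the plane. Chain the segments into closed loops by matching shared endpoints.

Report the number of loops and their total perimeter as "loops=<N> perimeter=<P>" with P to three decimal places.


loops=1 perimeter=6.789

Straddling triangles (10 of 20):
  (v7,v0,v8) [++-] → (-0.628276, -0.4565, 0)–(-1.45167, -0.4565, 0)  len=0.8234
  (v7,v8,v2) [+-+] → (-1.45167, -0.4565, 0)–(-0.628276, -0.4565, 0.895439)  len=1.2165
  (v8,v0,v9) [-+-] → (-0.628276, -0.4565, 0)–(-0.148317, -0.4565, 0)  len=0.4800
  (v8,v9,v2) [--+] → (-0.148317, -0.4565, 1.21801)–(-0.628276, -0.4565, 0.895439)  len=0.5783
  (v9,v0,v10) [-+-] → (-0.148317, -0.4565, 0)–(0.148317, -0.4565, 0)  len=0.2966
  (v9,v10,v2) [--+] → (0.148317, -0.4565, 1.21801)–(-0.148317, -0.4565, 1.21801)  len=0.2966
  (v10,v0,v11) [-+-] → (0.148317, -0.4565, 0)–(0.628276, -0.4565, 0)  len=0.4800
  (v10,v11,v2) [--+] → (0.628276, -0.4565, 0.895439)–(0.148317, -0.4565, 1.21801)  len=0.5783
  (v11,v0,v1) [-++] → (0.628276, -0.4565, 0)–(1.45167, -0.4565, 0)  len=0.8234
  (v11,v1,v2) [-++] → (1.45167, -0.4565, 0)–(0.628276, -0.4565, 0.895439)  len=1.2165

Chained into 1 loop(s):
  loop 1: 10 segments, perimeter = 6.7895
Total perimeter = 6.789
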